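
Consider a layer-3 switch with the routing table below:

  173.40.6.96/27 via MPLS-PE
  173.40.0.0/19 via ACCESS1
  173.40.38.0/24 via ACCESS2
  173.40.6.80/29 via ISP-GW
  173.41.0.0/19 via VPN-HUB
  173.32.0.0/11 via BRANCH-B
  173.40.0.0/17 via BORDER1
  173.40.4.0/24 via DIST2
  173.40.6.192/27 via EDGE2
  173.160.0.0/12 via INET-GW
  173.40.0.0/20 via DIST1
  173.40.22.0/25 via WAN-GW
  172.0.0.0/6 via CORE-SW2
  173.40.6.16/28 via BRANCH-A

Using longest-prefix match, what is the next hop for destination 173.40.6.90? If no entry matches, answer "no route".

DIST1

Routes whose prefix contains 173.40.6.90:
  172.0.0.0/6 (172.0.0.0 - 175.255.255.255) -> CORE-SW2
  173.32.0.0/11 (173.32.0.0 - 173.63.255.255) -> BRANCH-B
  173.40.0.0/17 (173.40.0.0 - 173.40.127.255) -> BORDER1
  173.40.0.0/19 (173.40.0.0 - 173.40.31.255) -> ACCESS1
  173.40.0.0/20 (173.40.0.0 - 173.40.15.255) -> DIST1
More-specific entries that do NOT match:
  173.40.6.80/29 (173.40.6.80 - 173.40.6.87) does not contain 173.40.6.90
  173.40.6.16/28 (173.40.6.16 - 173.40.6.31) does not contain 173.40.6.90
  173.40.6.96/27 (173.40.6.96 - 173.40.6.127) does not contain 173.40.6.90
  173.40.6.192/27 (173.40.6.192 - 173.40.6.223) does not contain 173.40.6.90
  173.40.22.0/25 (173.40.22.0 - 173.40.22.127) does not contain 173.40.6.90
  173.40.38.0/24 (173.40.38.0 - 173.40.38.255) does not contain 173.40.6.90
  173.40.4.0/24 (173.40.4.0 - 173.40.4.255) does not contain 173.40.6.90
Longest matching prefix is /20 -> next hop DIST1.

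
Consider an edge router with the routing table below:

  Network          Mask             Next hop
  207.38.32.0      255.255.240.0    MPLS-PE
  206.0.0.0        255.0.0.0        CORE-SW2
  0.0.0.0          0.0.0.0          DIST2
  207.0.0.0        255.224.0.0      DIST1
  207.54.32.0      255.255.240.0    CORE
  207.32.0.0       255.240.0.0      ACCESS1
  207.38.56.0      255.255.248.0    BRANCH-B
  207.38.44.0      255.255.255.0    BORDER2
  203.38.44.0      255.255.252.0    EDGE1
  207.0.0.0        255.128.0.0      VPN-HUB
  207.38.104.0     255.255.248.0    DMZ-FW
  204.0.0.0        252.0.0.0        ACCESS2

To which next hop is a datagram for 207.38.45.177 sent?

Routes whose prefix contains 207.38.45.177:
  0.0.0.0/0 (default, matches everything) -> DIST2
  204.0.0.0/6 (204.0.0.0 - 207.255.255.255) -> ACCESS2
  207.0.0.0/9 (207.0.0.0 - 207.127.255.255) -> VPN-HUB
  207.32.0.0/12 (207.32.0.0 - 207.47.255.255) -> ACCESS1
  207.38.32.0/20 (207.38.32.0 - 207.38.47.255) -> MPLS-PE
More-specific entries that do NOT match:
  207.38.44.0/24 (207.38.44.0 - 207.38.44.255) does not contain 207.38.45.177
  203.38.44.0/22 (203.38.44.0 - 203.38.47.255) does not contain 207.38.45.177
  207.38.56.0/21 (207.38.56.0 - 207.38.63.255) does not contain 207.38.45.177
  207.38.104.0/21 (207.38.104.0 - 207.38.111.255) does not contain 207.38.45.177
Longest matching prefix is /20 -> next hop MPLS-PE.

MPLS-PE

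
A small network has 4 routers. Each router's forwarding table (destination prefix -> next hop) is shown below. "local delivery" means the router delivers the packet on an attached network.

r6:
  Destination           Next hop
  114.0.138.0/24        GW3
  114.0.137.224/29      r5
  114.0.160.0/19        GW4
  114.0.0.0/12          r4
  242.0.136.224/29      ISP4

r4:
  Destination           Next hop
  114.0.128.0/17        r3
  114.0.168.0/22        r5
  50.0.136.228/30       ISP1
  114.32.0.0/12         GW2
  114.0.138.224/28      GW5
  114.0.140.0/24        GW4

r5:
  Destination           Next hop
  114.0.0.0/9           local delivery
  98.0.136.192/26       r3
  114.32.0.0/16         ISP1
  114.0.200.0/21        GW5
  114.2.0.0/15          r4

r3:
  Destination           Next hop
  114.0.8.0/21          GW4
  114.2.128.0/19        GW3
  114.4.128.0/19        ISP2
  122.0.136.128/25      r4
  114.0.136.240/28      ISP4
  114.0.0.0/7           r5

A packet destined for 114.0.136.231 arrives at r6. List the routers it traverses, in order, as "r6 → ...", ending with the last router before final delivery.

r6 → r4 → r3 → r5

At r6: longest match for 114.0.136.231 is 114.0.0.0/12 -> r4
At r4: longest match for 114.0.136.231 is 114.0.128.0/17 -> r3
At r3: longest match for 114.0.136.231 is 114.0.0.0/7 -> r5
At r5: longest match for 114.0.136.231 is 114.0.0.0/9 -> local delivery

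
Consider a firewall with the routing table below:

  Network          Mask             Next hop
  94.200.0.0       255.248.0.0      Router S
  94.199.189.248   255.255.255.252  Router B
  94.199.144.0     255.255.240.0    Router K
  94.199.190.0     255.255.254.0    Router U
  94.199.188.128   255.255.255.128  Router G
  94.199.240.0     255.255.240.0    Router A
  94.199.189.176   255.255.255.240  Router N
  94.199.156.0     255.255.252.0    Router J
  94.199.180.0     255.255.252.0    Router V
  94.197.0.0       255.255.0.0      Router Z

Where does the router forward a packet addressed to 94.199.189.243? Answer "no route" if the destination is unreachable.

No entry's prefix contains 94.199.189.243; there is no default route.

no route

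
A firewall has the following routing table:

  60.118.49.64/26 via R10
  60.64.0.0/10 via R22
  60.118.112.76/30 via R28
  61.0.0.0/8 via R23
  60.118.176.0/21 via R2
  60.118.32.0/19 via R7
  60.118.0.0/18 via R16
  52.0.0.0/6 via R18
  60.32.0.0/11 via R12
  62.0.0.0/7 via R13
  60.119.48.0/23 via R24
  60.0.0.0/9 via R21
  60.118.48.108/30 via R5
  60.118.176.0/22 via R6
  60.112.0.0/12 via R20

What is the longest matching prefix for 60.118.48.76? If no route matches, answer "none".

60.118.32.0/19

Entries matching 60.118.48.76:
  60.0.0.0/9 (60.0.0.0 - 60.127.255.255)
  60.64.0.0/10 (60.64.0.0 - 60.127.255.255)
  60.112.0.0/12 (60.112.0.0 - 60.127.255.255)
  60.118.0.0/18 (60.118.0.0 - 60.118.63.255)
  60.118.32.0/19 (60.118.32.0 - 60.118.63.255)
Most specific is 60.118.32.0/19.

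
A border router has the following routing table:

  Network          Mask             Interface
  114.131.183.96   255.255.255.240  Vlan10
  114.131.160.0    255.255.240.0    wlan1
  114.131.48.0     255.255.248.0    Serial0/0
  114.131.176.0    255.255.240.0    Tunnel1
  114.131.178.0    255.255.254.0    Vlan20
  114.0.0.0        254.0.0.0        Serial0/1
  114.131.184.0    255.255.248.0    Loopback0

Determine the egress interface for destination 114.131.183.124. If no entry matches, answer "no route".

Tunnel1

Routes whose prefix contains 114.131.183.124:
  114.0.0.0/7 (114.0.0.0 - 115.255.255.255) -> Serial0/1
  114.131.176.0/20 (114.131.176.0 - 114.131.191.255) -> Tunnel1
More-specific entries that do NOT match:
  114.131.183.96/28 (114.131.183.96 - 114.131.183.111) does not contain 114.131.183.124
  114.131.178.0/23 (114.131.178.0 - 114.131.179.255) does not contain 114.131.183.124
  114.131.48.0/21 (114.131.48.0 - 114.131.55.255) does not contain 114.131.183.124
  114.131.184.0/21 (114.131.184.0 - 114.131.191.255) does not contain 114.131.183.124
Longest matching prefix is /20 -> interface Tunnel1.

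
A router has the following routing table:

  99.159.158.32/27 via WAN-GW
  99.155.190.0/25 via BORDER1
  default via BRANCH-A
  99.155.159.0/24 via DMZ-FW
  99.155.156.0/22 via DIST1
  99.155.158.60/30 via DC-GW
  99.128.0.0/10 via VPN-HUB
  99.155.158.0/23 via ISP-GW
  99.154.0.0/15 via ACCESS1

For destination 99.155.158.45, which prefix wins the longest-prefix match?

99.155.158.0/23

Entries matching 99.155.158.45:
  0.0.0.0/0 (default, matches everything)
  99.128.0.0/10 (99.128.0.0 - 99.191.255.255)
  99.154.0.0/15 (99.154.0.0 - 99.155.255.255)
  99.155.156.0/22 (99.155.156.0 - 99.155.159.255)
  99.155.158.0/23 (99.155.158.0 - 99.155.159.255)
Most specific is 99.155.158.0/23.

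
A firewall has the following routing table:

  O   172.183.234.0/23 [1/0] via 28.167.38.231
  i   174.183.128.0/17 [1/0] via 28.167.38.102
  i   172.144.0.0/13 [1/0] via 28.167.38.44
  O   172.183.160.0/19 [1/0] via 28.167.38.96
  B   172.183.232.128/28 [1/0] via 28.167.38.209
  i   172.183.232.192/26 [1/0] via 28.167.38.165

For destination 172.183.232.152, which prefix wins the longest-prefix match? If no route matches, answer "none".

172.183.232.152 is outside every listed prefix and there is no default route.

none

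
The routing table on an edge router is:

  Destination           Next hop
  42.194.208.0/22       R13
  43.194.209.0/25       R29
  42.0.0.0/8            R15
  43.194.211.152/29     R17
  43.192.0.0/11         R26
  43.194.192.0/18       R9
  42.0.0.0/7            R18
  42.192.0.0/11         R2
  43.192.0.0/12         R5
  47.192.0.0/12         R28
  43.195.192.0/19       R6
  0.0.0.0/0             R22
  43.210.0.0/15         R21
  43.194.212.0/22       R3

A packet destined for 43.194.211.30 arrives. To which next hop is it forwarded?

R9

Routes whose prefix contains 43.194.211.30:
  0.0.0.0/0 (default, matches everything) -> R22
  42.0.0.0/7 (42.0.0.0 - 43.255.255.255) -> R18
  43.192.0.0/11 (43.192.0.0 - 43.223.255.255) -> R26
  43.192.0.0/12 (43.192.0.0 - 43.207.255.255) -> R5
  43.194.192.0/18 (43.194.192.0 - 43.194.255.255) -> R9
More-specific entries that do NOT match:
  43.194.211.152/29 (43.194.211.152 - 43.194.211.159) does not contain 43.194.211.30
  43.194.209.0/25 (43.194.209.0 - 43.194.209.127) does not contain 43.194.211.30
  42.194.208.0/22 (42.194.208.0 - 42.194.211.255) does not contain 43.194.211.30
  43.194.212.0/22 (43.194.212.0 - 43.194.215.255) does not contain 43.194.211.30
  43.195.192.0/19 (43.195.192.0 - 43.195.223.255) does not contain 43.194.211.30
Longest matching prefix is /18 -> next hop R9.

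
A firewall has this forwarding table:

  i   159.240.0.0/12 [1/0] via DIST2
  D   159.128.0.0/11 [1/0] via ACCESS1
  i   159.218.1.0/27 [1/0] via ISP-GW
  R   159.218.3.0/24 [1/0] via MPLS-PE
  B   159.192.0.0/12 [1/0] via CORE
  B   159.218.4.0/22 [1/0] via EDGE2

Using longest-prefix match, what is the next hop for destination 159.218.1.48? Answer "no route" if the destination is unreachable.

no route

No entry's prefix contains 159.218.1.48; there is no default route.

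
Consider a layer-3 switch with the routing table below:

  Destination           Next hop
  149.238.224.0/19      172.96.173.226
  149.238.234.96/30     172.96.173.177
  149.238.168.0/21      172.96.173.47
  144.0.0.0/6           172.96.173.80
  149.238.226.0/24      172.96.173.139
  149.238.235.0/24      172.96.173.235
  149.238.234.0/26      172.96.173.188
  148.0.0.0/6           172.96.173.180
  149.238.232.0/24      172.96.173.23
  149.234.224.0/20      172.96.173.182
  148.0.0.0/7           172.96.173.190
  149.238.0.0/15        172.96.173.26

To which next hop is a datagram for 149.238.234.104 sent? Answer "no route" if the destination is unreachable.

Routes whose prefix contains 149.238.234.104:
  148.0.0.0/6 (148.0.0.0 - 151.255.255.255) -> 172.96.173.180
  148.0.0.0/7 (148.0.0.0 - 149.255.255.255) -> 172.96.173.190
  149.238.0.0/15 (149.238.0.0 - 149.239.255.255) -> 172.96.173.26
  149.238.224.0/19 (149.238.224.0 - 149.238.255.255) -> 172.96.173.226
More-specific entries that do NOT match:
  149.238.234.96/30 (149.238.234.96 - 149.238.234.99) does not contain 149.238.234.104
  149.238.234.0/26 (149.238.234.0 - 149.238.234.63) does not contain 149.238.234.104
  149.238.226.0/24 (149.238.226.0 - 149.238.226.255) does not contain 149.238.234.104
  149.238.235.0/24 (149.238.235.0 - 149.238.235.255) does not contain 149.238.234.104
  149.238.232.0/24 (149.238.232.0 - 149.238.232.255) does not contain 149.238.234.104
  149.238.168.0/21 (149.238.168.0 - 149.238.175.255) does not contain 149.238.234.104
  149.234.224.0/20 (149.234.224.0 - 149.234.239.255) does not contain 149.238.234.104
Longest matching prefix is /19 -> next hop 172.96.173.226.

172.96.173.226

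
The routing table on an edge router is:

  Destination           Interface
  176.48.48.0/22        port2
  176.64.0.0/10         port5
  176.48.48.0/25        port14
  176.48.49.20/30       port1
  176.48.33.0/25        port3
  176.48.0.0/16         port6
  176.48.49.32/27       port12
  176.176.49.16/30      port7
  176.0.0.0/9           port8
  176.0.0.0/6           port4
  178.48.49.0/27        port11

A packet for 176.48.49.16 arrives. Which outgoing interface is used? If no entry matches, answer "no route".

port2

Routes whose prefix contains 176.48.49.16:
  176.0.0.0/6 (176.0.0.0 - 179.255.255.255) -> port4
  176.0.0.0/9 (176.0.0.0 - 176.127.255.255) -> port8
  176.48.0.0/16 (176.48.0.0 - 176.48.255.255) -> port6
  176.48.48.0/22 (176.48.48.0 - 176.48.51.255) -> port2
More-specific entries that do NOT match:
  176.48.49.20/30 (176.48.49.20 - 176.48.49.23) does not contain 176.48.49.16
  176.176.49.16/30 (176.176.49.16 - 176.176.49.19) does not contain 176.48.49.16
  176.48.49.32/27 (176.48.49.32 - 176.48.49.63) does not contain 176.48.49.16
  178.48.49.0/27 (178.48.49.0 - 178.48.49.31) does not contain 176.48.49.16
  176.48.48.0/25 (176.48.48.0 - 176.48.48.127) does not contain 176.48.49.16
  176.48.33.0/25 (176.48.33.0 - 176.48.33.127) does not contain 176.48.49.16
Longest matching prefix is /22 -> interface port2.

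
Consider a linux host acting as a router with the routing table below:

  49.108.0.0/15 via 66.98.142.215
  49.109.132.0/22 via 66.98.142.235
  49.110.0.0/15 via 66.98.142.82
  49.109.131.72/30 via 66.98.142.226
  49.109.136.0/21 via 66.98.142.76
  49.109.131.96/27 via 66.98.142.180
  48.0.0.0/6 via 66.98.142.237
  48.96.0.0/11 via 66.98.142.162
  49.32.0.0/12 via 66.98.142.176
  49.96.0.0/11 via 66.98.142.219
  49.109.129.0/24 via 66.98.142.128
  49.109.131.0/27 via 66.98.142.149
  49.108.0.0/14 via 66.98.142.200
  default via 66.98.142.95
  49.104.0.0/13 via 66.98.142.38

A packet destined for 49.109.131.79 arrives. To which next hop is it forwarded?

66.98.142.215

Routes whose prefix contains 49.109.131.79:
  0.0.0.0/0 (default, matches everything) -> 66.98.142.95
  48.0.0.0/6 (48.0.0.0 - 51.255.255.255) -> 66.98.142.237
  49.96.0.0/11 (49.96.0.0 - 49.127.255.255) -> 66.98.142.219
  49.104.0.0/13 (49.104.0.0 - 49.111.255.255) -> 66.98.142.38
  49.108.0.0/14 (49.108.0.0 - 49.111.255.255) -> 66.98.142.200
  49.108.0.0/15 (49.108.0.0 - 49.109.255.255) -> 66.98.142.215
More-specific entries that do NOT match:
  49.109.131.72/30 (49.109.131.72 - 49.109.131.75) does not contain 49.109.131.79
  49.109.131.96/27 (49.109.131.96 - 49.109.131.127) does not contain 49.109.131.79
  49.109.131.0/27 (49.109.131.0 - 49.109.131.31) does not contain 49.109.131.79
  49.109.129.0/24 (49.109.129.0 - 49.109.129.255) does not contain 49.109.131.79
  49.109.132.0/22 (49.109.132.0 - 49.109.135.255) does not contain 49.109.131.79
  49.109.136.0/21 (49.109.136.0 - 49.109.143.255) does not contain 49.109.131.79
Longest matching prefix is /15 -> next hop 66.98.142.215.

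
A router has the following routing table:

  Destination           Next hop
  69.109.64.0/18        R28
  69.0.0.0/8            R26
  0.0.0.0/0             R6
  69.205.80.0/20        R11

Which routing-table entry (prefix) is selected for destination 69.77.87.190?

69.0.0.0/8

Entries matching 69.77.87.190:
  0.0.0.0/0 (default, matches everything)
  69.0.0.0/8 (69.0.0.0 - 69.255.255.255)
Most specific is 69.0.0.0/8.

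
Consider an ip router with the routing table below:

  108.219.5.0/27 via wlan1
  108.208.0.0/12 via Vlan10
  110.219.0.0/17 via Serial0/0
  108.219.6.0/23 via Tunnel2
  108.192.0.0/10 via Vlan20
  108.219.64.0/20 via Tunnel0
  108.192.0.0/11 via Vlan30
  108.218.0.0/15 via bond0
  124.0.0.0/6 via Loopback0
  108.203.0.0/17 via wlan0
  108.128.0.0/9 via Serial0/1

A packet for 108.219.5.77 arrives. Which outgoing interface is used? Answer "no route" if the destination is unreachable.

Routes whose prefix contains 108.219.5.77:
  108.128.0.0/9 (108.128.0.0 - 108.255.255.255) -> Serial0/1
  108.192.0.0/10 (108.192.0.0 - 108.255.255.255) -> Vlan20
  108.192.0.0/11 (108.192.0.0 - 108.223.255.255) -> Vlan30
  108.208.0.0/12 (108.208.0.0 - 108.223.255.255) -> Vlan10
  108.218.0.0/15 (108.218.0.0 - 108.219.255.255) -> bond0
More-specific entries that do NOT match:
  108.219.5.0/27 (108.219.5.0 - 108.219.5.31) does not contain 108.219.5.77
  108.219.6.0/23 (108.219.6.0 - 108.219.7.255) does not contain 108.219.5.77
  108.219.64.0/20 (108.219.64.0 - 108.219.79.255) does not contain 108.219.5.77
  110.219.0.0/17 (110.219.0.0 - 110.219.127.255) does not contain 108.219.5.77
  108.203.0.0/17 (108.203.0.0 - 108.203.127.255) does not contain 108.219.5.77
Longest matching prefix is /15 -> interface bond0.

bond0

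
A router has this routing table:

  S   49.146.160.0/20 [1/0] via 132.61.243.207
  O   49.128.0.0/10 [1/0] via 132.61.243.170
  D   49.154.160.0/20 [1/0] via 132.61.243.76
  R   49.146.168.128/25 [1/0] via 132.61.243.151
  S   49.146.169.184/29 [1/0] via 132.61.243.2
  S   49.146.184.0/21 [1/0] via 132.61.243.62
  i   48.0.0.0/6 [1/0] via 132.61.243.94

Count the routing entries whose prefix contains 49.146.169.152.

Prefixes containing 49.146.169.152:
  48.0.0.0/6 (48.0.0.0 - 51.255.255.255)
  49.128.0.0/10 (49.128.0.0 - 49.191.255.255)
  49.146.160.0/20 (49.146.160.0 - 49.146.175.255)
Total matching entries: 3.

3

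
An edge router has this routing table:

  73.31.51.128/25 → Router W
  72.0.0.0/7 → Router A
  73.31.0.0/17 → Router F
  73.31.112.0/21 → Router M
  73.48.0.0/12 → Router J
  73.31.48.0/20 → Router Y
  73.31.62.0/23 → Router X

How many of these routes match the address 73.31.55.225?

Prefixes containing 73.31.55.225:
  72.0.0.0/7 (72.0.0.0 - 73.255.255.255)
  73.31.0.0/17 (73.31.0.0 - 73.31.127.255)
  73.31.48.0/20 (73.31.48.0 - 73.31.63.255)
Total matching entries: 3.

3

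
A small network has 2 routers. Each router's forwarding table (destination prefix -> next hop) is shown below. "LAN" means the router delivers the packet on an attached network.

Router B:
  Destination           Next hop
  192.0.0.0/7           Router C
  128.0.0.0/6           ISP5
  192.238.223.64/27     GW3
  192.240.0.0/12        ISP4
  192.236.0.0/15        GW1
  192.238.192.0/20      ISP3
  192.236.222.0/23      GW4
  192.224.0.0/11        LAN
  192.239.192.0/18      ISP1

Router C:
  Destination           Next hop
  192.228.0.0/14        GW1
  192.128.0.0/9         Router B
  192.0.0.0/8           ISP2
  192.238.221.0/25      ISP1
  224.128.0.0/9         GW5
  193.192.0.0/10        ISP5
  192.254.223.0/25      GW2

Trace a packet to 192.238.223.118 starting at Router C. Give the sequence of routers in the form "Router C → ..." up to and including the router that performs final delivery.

Router C → Router B

At Router C: longest match for 192.238.223.118 is 192.128.0.0/9 -> Router B
At Router B: longest match for 192.238.223.118 is 192.224.0.0/11 -> LAN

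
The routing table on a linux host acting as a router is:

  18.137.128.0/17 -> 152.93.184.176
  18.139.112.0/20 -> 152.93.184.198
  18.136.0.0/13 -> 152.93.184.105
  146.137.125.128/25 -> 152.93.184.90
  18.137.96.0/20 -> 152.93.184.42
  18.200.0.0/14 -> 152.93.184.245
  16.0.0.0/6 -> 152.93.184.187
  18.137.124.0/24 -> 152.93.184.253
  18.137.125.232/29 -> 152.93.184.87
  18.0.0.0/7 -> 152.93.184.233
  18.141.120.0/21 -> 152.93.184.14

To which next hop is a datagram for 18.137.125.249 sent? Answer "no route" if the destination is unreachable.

Routes whose prefix contains 18.137.125.249:
  16.0.0.0/6 (16.0.0.0 - 19.255.255.255) -> 152.93.184.187
  18.0.0.0/7 (18.0.0.0 - 19.255.255.255) -> 152.93.184.233
  18.136.0.0/13 (18.136.0.0 - 18.143.255.255) -> 152.93.184.105
More-specific entries that do NOT match:
  18.137.125.232/29 (18.137.125.232 - 18.137.125.239) does not contain 18.137.125.249
  146.137.125.128/25 (146.137.125.128 - 146.137.125.255) does not contain 18.137.125.249
  18.137.124.0/24 (18.137.124.0 - 18.137.124.255) does not contain 18.137.125.249
  18.141.120.0/21 (18.141.120.0 - 18.141.127.255) does not contain 18.137.125.249
  18.139.112.0/20 (18.139.112.0 - 18.139.127.255) does not contain 18.137.125.249
  18.137.96.0/20 (18.137.96.0 - 18.137.111.255) does not contain 18.137.125.249
  18.137.128.0/17 (18.137.128.0 - 18.137.255.255) does not contain 18.137.125.249
  18.200.0.0/14 (18.200.0.0 - 18.203.255.255) does not contain 18.137.125.249
Longest matching prefix is /13 -> next hop 152.93.184.105.

152.93.184.105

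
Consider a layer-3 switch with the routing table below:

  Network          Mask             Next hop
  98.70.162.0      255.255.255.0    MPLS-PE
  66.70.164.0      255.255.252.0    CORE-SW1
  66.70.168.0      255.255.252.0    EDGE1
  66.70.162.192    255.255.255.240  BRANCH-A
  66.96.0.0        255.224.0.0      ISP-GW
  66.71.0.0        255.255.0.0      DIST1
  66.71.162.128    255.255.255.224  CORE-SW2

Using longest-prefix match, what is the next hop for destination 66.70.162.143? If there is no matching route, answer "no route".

No entry's prefix contains 66.70.162.143; there is no default route.

no route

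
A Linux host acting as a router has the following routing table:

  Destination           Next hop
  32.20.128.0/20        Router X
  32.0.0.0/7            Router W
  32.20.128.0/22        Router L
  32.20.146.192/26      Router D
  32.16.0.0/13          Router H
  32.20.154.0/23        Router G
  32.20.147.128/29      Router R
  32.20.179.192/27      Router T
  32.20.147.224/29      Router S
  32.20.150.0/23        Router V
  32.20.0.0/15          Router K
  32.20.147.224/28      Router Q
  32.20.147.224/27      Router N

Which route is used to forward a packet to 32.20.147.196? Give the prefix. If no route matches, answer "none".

32.20.0.0/15

Entries matching 32.20.147.196:
  32.0.0.0/7 (32.0.0.0 - 33.255.255.255)
  32.16.0.0/13 (32.16.0.0 - 32.23.255.255)
  32.20.0.0/15 (32.20.0.0 - 32.21.255.255)
Most specific is 32.20.0.0/15.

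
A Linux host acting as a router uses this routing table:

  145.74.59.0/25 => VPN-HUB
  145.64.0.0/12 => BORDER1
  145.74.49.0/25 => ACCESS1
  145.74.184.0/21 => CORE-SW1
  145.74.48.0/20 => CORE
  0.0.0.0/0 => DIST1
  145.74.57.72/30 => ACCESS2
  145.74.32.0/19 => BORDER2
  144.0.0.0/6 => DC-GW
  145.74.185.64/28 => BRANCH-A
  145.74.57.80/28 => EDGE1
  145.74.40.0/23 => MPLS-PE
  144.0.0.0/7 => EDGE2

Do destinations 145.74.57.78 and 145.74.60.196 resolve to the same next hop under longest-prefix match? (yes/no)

145.74.57.78: longest match 145.74.48.0/20 -> CORE
145.74.60.196: longest match 145.74.48.0/20 -> CORE

yes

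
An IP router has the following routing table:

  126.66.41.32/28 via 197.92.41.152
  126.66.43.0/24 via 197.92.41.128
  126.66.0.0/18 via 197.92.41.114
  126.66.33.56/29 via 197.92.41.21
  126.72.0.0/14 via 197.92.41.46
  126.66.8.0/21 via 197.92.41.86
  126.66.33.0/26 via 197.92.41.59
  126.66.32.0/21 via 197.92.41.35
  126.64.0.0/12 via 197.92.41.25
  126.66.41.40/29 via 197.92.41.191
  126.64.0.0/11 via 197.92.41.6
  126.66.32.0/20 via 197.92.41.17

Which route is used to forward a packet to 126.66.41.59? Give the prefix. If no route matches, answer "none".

Entries matching 126.66.41.59:
  126.64.0.0/11 (126.64.0.0 - 126.95.255.255)
  126.64.0.0/12 (126.64.0.0 - 126.79.255.255)
  126.66.0.0/18 (126.66.0.0 - 126.66.63.255)
  126.66.32.0/20 (126.66.32.0 - 126.66.47.255)
Most specific is 126.66.32.0/20.

126.66.32.0/20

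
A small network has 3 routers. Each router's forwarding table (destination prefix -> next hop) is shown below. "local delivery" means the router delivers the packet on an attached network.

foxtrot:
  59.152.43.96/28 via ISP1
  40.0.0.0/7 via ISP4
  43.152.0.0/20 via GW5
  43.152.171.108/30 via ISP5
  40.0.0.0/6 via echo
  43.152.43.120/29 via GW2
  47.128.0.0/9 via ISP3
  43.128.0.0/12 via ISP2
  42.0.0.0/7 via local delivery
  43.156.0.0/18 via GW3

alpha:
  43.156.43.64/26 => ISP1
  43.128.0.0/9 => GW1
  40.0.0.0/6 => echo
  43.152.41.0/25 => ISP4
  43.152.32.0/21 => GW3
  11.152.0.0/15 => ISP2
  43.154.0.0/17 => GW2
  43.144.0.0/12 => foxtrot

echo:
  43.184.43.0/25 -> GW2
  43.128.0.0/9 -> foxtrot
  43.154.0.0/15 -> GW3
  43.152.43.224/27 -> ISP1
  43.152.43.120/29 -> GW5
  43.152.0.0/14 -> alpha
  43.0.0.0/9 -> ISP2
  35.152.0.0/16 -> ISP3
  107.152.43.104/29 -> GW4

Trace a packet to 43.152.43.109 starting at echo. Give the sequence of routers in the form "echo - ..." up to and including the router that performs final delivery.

echo - alpha - foxtrot

At echo: longest match for 43.152.43.109 is 43.152.0.0/14 -> alpha
At alpha: longest match for 43.152.43.109 is 43.144.0.0/12 -> foxtrot
At foxtrot: longest match for 43.152.43.109 is 42.0.0.0/7 -> local delivery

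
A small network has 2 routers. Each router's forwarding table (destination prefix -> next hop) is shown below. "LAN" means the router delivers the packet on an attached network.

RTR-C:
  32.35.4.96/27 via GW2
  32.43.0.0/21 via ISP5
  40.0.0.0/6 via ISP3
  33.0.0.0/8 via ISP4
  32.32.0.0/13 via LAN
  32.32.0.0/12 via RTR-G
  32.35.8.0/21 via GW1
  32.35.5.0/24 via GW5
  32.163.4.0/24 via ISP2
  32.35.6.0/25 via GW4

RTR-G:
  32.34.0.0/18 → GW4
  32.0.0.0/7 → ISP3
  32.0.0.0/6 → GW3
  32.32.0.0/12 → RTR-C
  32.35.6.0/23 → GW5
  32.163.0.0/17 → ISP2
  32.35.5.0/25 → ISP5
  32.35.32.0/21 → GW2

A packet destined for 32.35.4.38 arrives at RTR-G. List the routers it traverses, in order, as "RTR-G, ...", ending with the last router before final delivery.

RTR-G, RTR-C

At RTR-G: longest match for 32.35.4.38 is 32.32.0.0/12 -> RTR-C
At RTR-C: longest match for 32.35.4.38 is 32.32.0.0/13 -> LAN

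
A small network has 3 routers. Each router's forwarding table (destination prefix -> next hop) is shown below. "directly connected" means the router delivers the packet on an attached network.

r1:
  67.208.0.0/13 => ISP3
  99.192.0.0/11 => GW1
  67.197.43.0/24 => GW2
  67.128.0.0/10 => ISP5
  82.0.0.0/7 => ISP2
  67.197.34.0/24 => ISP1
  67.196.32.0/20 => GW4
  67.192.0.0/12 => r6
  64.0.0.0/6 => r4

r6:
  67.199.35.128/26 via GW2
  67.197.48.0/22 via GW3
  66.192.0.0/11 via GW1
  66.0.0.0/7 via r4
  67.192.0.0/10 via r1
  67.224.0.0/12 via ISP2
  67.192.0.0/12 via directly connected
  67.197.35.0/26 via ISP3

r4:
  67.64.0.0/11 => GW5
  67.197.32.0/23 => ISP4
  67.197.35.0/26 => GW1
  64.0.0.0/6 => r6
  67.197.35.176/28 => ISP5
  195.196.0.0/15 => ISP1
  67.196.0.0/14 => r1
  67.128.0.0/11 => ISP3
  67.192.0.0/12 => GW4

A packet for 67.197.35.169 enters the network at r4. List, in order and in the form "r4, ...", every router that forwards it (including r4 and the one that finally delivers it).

At r4: longest match for 67.197.35.169 is 67.196.0.0/14 -> r1
At r1: longest match for 67.197.35.169 is 67.192.0.0/12 -> r6
At r6: longest match for 67.197.35.169 is 67.192.0.0/12 -> directly connected

r4, r1, r6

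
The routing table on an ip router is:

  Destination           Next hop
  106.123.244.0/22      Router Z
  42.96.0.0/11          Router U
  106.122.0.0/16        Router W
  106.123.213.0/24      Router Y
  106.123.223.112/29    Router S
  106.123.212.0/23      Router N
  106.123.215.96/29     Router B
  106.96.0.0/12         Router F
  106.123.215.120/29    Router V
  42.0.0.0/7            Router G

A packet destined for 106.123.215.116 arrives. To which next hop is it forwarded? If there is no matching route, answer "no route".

No entry's prefix contains 106.123.215.116; there is no default route.

no route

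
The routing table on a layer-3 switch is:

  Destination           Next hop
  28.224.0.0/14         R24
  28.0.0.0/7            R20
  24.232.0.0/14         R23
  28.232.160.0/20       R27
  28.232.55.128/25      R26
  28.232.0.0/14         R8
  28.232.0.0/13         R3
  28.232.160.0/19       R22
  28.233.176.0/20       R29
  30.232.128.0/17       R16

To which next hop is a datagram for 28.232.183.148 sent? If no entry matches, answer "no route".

R22

Routes whose prefix contains 28.232.183.148:
  28.0.0.0/7 (28.0.0.0 - 29.255.255.255) -> R20
  28.232.0.0/13 (28.232.0.0 - 28.239.255.255) -> R3
  28.232.0.0/14 (28.232.0.0 - 28.235.255.255) -> R8
  28.232.160.0/19 (28.232.160.0 - 28.232.191.255) -> R22
More-specific entries that do NOT match:
  28.232.55.128/25 (28.232.55.128 - 28.232.55.255) does not contain 28.232.183.148
  28.232.160.0/20 (28.232.160.0 - 28.232.175.255) does not contain 28.232.183.148
  28.233.176.0/20 (28.233.176.0 - 28.233.191.255) does not contain 28.232.183.148
Longest matching prefix is /19 -> next hop R22.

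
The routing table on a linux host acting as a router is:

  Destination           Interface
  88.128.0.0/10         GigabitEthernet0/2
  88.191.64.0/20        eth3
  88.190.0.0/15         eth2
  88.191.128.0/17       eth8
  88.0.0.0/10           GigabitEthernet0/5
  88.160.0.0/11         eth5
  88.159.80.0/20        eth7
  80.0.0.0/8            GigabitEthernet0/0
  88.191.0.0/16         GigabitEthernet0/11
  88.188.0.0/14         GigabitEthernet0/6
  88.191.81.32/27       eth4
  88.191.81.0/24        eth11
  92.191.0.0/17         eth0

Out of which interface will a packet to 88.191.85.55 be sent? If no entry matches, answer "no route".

GigabitEthernet0/11

Routes whose prefix contains 88.191.85.55:
  88.128.0.0/10 (88.128.0.0 - 88.191.255.255) -> GigabitEthernet0/2
  88.160.0.0/11 (88.160.0.0 - 88.191.255.255) -> eth5
  88.188.0.0/14 (88.188.0.0 - 88.191.255.255) -> GigabitEthernet0/6
  88.190.0.0/15 (88.190.0.0 - 88.191.255.255) -> eth2
  88.191.0.0/16 (88.191.0.0 - 88.191.255.255) -> GigabitEthernet0/11
More-specific entries that do NOT match:
  88.191.81.32/27 (88.191.81.32 - 88.191.81.63) does not contain 88.191.85.55
  88.191.81.0/24 (88.191.81.0 - 88.191.81.255) does not contain 88.191.85.55
  88.191.64.0/20 (88.191.64.0 - 88.191.79.255) does not contain 88.191.85.55
  88.159.80.0/20 (88.159.80.0 - 88.159.95.255) does not contain 88.191.85.55
  88.191.128.0/17 (88.191.128.0 - 88.191.255.255) does not contain 88.191.85.55
  92.191.0.0/17 (92.191.0.0 - 92.191.127.255) does not contain 88.191.85.55
Longest matching prefix is /16 -> interface GigabitEthernet0/11.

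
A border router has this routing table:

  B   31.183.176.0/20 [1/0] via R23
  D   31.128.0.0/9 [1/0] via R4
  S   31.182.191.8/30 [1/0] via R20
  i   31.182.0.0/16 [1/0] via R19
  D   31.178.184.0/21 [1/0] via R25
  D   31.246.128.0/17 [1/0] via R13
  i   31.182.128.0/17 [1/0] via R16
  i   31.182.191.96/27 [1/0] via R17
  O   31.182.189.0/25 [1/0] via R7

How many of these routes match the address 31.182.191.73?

Prefixes containing 31.182.191.73:
  31.128.0.0/9 (31.128.0.0 - 31.255.255.255)
  31.182.0.0/16 (31.182.0.0 - 31.182.255.255)
  31.182.128.0/17 (31.182.128.0 - 31.182.255.255)
Total matching entries: 3.

3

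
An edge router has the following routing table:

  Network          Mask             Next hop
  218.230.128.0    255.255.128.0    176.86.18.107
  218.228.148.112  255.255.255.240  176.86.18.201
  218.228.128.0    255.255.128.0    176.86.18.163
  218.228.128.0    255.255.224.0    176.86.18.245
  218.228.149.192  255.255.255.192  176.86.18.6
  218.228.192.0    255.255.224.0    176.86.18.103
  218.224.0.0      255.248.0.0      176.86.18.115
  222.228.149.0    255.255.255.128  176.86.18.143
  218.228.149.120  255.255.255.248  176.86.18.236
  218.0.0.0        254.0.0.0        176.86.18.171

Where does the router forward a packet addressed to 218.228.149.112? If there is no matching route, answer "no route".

176.86.18.245

Routes whose prefix contains 218.228.149.112:
  218.0.0.0/7 (218.0.0.0 - 219.255.255.255) -> 176.86.18.171
  218.224.0.0/13 (218.224.0.0 - 218.231.255.255) -> 176.86.18.115
  218.228.128.0/17 (218.228.128.0 - 218.228.255.255) -> 176.86.18.163
  218.228.128.0/19 (218.228.128.0 - 218.228.159.255) -> 176.86.18.245
More-specific entries that do NOT match:
  218.228.149.120/29 (218.228.149.120 - 218.228.149.127) does not contain 218.228.149.112
  218.228.148.112/28 (218.228.148.112 - 218.228.148.127) does not contain 218.228.149.112
  218.228.149.192/26 (218.228.149.192 - 218.228.149.255) does not contain 218.228.149.112
  222.228.149.0/25 (222.228.149.0 - 222.228.149.127) does not contain 218.228.149.112
Longest matching prefix is /19 -> next hop 176.86.18.245.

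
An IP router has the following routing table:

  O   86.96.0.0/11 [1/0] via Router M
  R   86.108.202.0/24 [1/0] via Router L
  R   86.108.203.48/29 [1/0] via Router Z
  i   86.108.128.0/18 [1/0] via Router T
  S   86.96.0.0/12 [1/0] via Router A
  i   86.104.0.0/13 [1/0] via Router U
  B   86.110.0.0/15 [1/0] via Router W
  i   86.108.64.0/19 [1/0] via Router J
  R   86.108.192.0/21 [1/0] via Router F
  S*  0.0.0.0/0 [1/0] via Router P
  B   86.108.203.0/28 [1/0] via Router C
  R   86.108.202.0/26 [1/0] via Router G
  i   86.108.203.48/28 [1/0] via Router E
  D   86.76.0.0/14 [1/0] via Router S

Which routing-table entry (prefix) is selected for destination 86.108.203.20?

86.104.0.0/13

Entries matching 86.108.203.20:
  0.0.0.0/0 (default, matches everything)
  86.96.0.0/11 (86.96.0.0 - 86.127.255.255)
  86.96.0.0/12 (86.96.0.0 - 86.111.255.255)
  86.104.0.0/13 (86.104.0.0 - 86.111.255.255)
Most specific is 86.104.0.0/13.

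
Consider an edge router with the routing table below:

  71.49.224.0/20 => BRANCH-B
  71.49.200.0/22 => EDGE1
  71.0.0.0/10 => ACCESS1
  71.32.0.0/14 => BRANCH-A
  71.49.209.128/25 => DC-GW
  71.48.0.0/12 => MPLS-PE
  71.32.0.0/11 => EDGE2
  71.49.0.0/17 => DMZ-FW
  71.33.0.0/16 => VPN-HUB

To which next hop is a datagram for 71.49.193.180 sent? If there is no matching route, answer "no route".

Routes whose prefix contains 71.49.193.180:
  71.0.0.0/10 (71.0.0.0 - 71.63.255.255) -> ACCESS1
  71.32.0.0/11 (71.32.0.0 - 71.63.255.255) -> EDGE2
  71.48.0.0/12 (71.48.0.0 - 71.63.255.255) -> MPLS-PE
More-specific entries that do NOT match:
  71.49.209.128/25 (71.49.209.128 - 71.49.209.255) does not contain 71.49.193.180
  71.49.200.0/22 (71.49.200.0 - 71.49.203.255) does not contain 71.49.193.180
  71.49.224.0/20 (71.49.224.0 - 71.49.239.255) does not contain 71.49.193.180
  71.49.0.0/17 (71.49.0.0 - 71.49.127.255) does not contain 71.49.193.180
  71.33.0.0/16 (71.33.0.0 - 71.33.255.255) does not contain 71.49.193.180
  71.32.0.0/14 (71.32.0.0 - 71.35.255.255) does not contain 71.49.193.180
Longest matching prefix is /12 -> next hop MPLS-PE.

MPLS-PE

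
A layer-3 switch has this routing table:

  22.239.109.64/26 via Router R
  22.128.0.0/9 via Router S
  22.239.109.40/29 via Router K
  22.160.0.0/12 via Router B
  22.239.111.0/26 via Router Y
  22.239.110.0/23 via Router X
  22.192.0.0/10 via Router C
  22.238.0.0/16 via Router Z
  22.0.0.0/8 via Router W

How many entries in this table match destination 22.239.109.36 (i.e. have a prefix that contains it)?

3

Prefixes containing 22.239.109.36:
  22.0.0.0/8 (22.0.0.0 - 22.255.255.255)
  22.128.0.0/9 (22.128.0.0 - 22.255.255.255)
  22.192.0.0/10 (22.192.0.0 - 22.255.255.255)
Total matching entries: 3.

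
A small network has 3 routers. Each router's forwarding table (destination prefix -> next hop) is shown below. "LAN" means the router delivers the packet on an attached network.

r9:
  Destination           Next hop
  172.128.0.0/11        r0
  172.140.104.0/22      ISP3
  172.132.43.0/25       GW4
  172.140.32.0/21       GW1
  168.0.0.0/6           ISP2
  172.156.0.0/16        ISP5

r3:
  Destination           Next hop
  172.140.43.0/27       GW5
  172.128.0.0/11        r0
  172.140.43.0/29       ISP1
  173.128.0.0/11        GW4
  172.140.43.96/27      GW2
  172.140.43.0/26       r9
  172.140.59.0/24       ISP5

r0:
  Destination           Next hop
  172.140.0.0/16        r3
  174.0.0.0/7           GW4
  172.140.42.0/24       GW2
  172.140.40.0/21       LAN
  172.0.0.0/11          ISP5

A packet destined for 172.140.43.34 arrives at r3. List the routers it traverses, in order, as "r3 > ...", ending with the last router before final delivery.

r3 > r9 > r0

At r3: longest match for 172.140.43.34 is 172.140.43.0/26 -> r9
At r9: longest match for 172.140.43.34 is 172.128.0.0/11 -> r0
At r0: longest match for 172.140.43.34 is 172.140.40.0/21 -> LAN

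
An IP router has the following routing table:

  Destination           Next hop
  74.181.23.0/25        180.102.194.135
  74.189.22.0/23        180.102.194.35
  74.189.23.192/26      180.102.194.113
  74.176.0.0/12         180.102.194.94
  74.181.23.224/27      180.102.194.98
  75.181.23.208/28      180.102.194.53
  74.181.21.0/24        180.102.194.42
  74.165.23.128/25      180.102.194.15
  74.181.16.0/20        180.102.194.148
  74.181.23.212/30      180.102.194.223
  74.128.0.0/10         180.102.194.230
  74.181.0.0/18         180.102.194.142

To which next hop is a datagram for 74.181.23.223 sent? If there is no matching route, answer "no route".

180.102.194.148

Routes whose prefix contains 74.181.23.223:
  74.128.0.0/10 (74.128.0.0 - 74.191.255.255) -> 180.102.194.230
  74.176.0.0/12 (74.176.0.0 - 74.191.255.255) -> 180.102.194.94
  74.181.0.0/18 (74.181.0.0 - 74.181.63.255) -> 180.102.194.142
  74.181.16.0/20 (74.181.16.0 - 74.181.31.255) -> 180.102.194.148
More-specific entries that do NOT match:
  74.181.23.212/30 (74.181.23.212 - 74.181.23.215) does not contain 74.181.23.223
  75.181.23.208/28 (75.181.23.208 - 75.181.23.223) does not contain 74.181.23.223
  74.181.23.224/27 (74.181.23.224 - 74.181.23.255) does not contain 74.181.23.223
  74.189.23.192/26 (74.189.23.192 - 74.189.23.255) does not contain 74.181.23.223
  74.181.23.0/25 (74.181.23.0 - 74.181.23.127) does not contain 74.181.23.223
  74.165.23.128/25 (74.165.23.128 - 74.165.23.255) does not contain 74.181.23.223
  74.181.21.0/24 (74.181.21.0 - 74.181.21.255) does not contain 74.181.23.223
  74.189.22.0/23 (74.189.22.0 - 74.189.23.255) does not contain 74.181.23.223
Longest matching prefix is /20 -> next hop 180.102.194.148.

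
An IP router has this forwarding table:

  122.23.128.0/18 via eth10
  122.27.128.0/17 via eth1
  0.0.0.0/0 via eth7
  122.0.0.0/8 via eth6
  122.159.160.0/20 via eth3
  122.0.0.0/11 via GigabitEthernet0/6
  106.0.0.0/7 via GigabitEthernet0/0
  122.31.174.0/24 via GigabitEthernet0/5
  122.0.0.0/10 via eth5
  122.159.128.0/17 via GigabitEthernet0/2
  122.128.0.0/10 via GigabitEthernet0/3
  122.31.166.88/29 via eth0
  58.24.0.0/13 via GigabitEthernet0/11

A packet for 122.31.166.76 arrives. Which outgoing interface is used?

Routes whose prefix contains 122.31.166.76:
  0.0.0.0/0 (default, matches everything) -> eth7
  122.0.0.0/8 (122.0.0.0 - 122.255.255.255) -> eth6
  122.0.0.0/10 (122.0.0.0 - 122.63.255.255) -> eth5
  122.0.0.0/11 (122.0.0.0 - 122.31.255.255) -> GigabitEthernet0/6
More-specific entries that do NOT match:
  122.31.166.88/29 (122.31.166.88 - 122.31.166.95) does not contain 122.31.166.76
  122.31.174.0/24 (122.31.174.0 - 122.31.174.255) does not contain 122.31.166.76
  122.159.160.0/20 (122.159.160.0 - 122.159.175.255) does not contain 122.31.166.76
  122.23.128.0/18 (122.23.128.0 - 122.23.191.255) does not contain 122.31.166.76
  122.27.128.0/17 (122.27.128.0 - 122.27.255.255) does not contain 122.31.166.76
  122.159.128.0/17 (122.159.128.0 - 122.159.255.255) does not contain 122.31.166.76
  58.24.0.0/13 (58.24.0.0 - 58.31.255.255) does not contain 122.31.166.76
Longest matching prefix is /11 -> interface GigabitEthernet0/6.

GigabitEthernet0/6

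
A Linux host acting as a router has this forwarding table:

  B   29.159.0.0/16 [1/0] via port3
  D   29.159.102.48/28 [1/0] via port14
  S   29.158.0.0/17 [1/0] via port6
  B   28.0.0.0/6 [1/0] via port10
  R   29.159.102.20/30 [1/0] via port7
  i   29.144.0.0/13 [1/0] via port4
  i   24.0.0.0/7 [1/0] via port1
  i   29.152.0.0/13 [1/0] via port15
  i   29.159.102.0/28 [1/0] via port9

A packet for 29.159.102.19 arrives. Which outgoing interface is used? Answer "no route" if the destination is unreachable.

Routes whose prefix contains 29.159.102.19:
  28.0.0.0/6 (28.0.0.0 - 31.255.255.255) -> port10
  29.152.0.0/13 (29.152.0.0 - 29.159.255.255) -> port15
  29.159.0.0/16 (29.159.0.0 - 29.159.255.255) -> port3
More-specific entries that do NOT match:
  29.159.102.20/30 (29.159.102.20 - 29.159.102.23) does not contain 29.159.102.19
  29.159.102.48/28 (29.159.102.48 - 29.159.102.63) does not contain 29.159.102.19
  29.159.102.0/28 (29.159.102.0 - 29.159.102.15) does not contain 29.159.102.19
  29.158.0.0/17 (29.158.0.0 - 29.158.127.255) does not contain 29.159.102.19
Longest matching prefix is /16 -> interface port3.

port3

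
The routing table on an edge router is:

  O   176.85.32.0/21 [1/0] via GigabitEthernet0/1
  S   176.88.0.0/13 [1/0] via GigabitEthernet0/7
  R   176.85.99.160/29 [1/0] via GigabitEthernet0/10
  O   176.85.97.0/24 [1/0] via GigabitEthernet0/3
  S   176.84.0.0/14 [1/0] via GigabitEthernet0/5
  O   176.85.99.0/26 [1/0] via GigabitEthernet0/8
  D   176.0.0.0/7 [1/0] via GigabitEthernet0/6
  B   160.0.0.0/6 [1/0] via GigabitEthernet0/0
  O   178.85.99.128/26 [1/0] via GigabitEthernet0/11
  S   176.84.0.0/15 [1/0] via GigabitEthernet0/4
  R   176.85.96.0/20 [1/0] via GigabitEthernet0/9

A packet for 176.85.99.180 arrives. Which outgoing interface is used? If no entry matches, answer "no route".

GigabitEthernet0/9

Routes whose prefix contains 176.85.99.180:
  176.0.0.0/7 (176.0.0.0 - 177.255.255.255) -> GigabitEthernet0/6
  176.84.0.0/14 (176.84.0.0 - 176.87.255.255) -> GigabitEthernet0/5
  176.84.0.0/15 (176.84.0.0 - 176.85.255.255) -> GigabitEthernet0/4
  176.85.96.0/20 (176.85.96.0 - 176.85.111.255) -> GigabitEthernet0/9
More-specific entries that do NOT match:
  176.85.99.160/29 (176.85.99.160 - 176.85.99.167) does not contain 176.85.99.180
  176.85.99.0/26 (176.85.99.0 - 176.85.99.63) does not contain 176.85.99.180
  178.85.99.128/26 (178.85.99.128 - 178.85.99.191) does not contain 176.85.99.180
  176.85.97.0/24 (176.85.97.0 - 176.85.97.255) does not contain 176.85.99.180
  176.85.32.0/21 (176.85.32.0 - 176.85.39.255) does not contain 176.85.99.180
Longest matching prefix is /20 -> interface GigabitEthernet0/9.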